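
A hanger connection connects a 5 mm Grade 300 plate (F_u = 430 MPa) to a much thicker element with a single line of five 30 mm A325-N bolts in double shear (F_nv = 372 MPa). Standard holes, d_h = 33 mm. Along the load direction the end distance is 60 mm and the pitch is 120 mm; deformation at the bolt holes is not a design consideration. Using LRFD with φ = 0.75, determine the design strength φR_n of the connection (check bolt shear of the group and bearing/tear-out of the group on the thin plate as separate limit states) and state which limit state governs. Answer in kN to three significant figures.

686 kN (bearing governs)

Bolt shear: A_b = π·30²/4 = 706.9 mm²; R_n = 372 × 706.9 × 5 × 2 / 1000 = 2630 kN → 0.75 × 2630 = 1970 kN.
Bearing (1.5 l_c t F_u ≤ 3.0 d t F_u): upper limit = 3.0·30·5·430 / 1000 = 193.5 kN.
  Edge l_c = 60 − 33/2 = 43.5 → r_n = 140.3 kN; interior l_c = 120 − 33 = 87 → r_n = 193.5 kN.
  R_n,bearing = 1·140.3 + 4·193.5 = 914.3 kN → 0.75 × 914.3 = 686 kN.
Bearing governs: 686 kN.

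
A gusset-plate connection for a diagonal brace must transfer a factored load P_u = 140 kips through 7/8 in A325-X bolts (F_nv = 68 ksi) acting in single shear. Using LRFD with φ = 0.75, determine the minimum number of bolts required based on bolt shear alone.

5 bolts

A_b = π·0.875²/4 = 0.6013 in².
Per-bolt design strength φR_n = 0.75 × 68 × 0.6013 × 1 = 30.67 kips.
n ≥ 140 / 30.67 = 4.565 → use 5 bolts.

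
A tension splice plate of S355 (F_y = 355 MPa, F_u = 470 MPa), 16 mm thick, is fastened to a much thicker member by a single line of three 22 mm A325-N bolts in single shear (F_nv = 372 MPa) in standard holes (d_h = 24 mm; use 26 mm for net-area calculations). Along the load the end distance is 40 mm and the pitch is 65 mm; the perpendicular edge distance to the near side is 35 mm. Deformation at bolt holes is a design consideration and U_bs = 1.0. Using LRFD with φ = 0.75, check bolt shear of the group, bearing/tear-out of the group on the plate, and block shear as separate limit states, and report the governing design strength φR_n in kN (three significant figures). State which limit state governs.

318 kN (bolt shear governs)

Bolt shear: A_b = π·22²/4 = 380.1 mm²; R_n = 372 × 380.1 × 3 × 1 / 1000 = 424.2 kN → 0.75 × 424.2 = 318 kN.
Bearing: edge l_c = 28, r_n = 252.7 kN; interior l_c = 41, r_n = 370 kN; R_n = 252.7 + 2·370 = 992.6 kN → 744 kN.
Block shear: A_gv = 2720, A_nv = 1680, A_nt = 352 mm²; R_n = min(0.6F_uA_nv, 0.6F_yA_gv) + U_bs·F_u·A_nt = 639.2 kN → 479 kN.
Bolt shear governs: 318 kN.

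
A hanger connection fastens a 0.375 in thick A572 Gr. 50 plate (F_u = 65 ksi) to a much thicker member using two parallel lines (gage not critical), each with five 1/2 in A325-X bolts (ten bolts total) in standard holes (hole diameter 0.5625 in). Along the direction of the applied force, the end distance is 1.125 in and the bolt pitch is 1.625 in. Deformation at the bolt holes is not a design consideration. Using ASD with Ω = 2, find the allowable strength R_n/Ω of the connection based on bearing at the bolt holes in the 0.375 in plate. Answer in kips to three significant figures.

177 kips

Per bolt r_n = 1.5 l_c t F_u ≤ 3.0 d t F_u; upper limit = 3.0 × 0.5 × 0.375 × 65 = 36.56 kips.
Edge bolt: l_c = 1.125 − 0.5625/2 = 0.8438 in → 1.5 × 0.8438 × 0.375 × 65 = 30.85 → r_n = 30.85 kips.
Interior bolts: l_c = 1.625 − 0.5625 = 1.062 in → 1.5 × 1.062 × 0.375 × 65 = 38.85 → r_n = 36.56 kips.
R_n = 2 × 30.85 + 8 × 36.56 = 354.2 kips.
Allowable strength R_n/Ω = 354.2 / 2 = 177 kips.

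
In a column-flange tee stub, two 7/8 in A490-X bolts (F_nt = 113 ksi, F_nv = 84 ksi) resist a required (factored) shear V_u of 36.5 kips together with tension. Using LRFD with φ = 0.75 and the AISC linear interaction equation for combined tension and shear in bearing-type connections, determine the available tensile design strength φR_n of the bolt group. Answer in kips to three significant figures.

A_b = π·0.875²/4 = 0.6013 in²; f_rv = 36.5 / (2 × 0.6013) = 30.35 ksi.
F'_nt = 1.3 F_nt − (F_nt / φF_nv) f_rv = 1.3·113 − (113/(0.75·84))·30.35 = 92.46 ksi, capped at F_nt → F'_nt = 92.46 ksi.
R_n = F'_nt · A_b · n = 92.46 × 0.6013 × 2 = 111.2 kips.
Design strength φR_n = 0.75 × 111.2 = 83.4 kips.

83.4 kips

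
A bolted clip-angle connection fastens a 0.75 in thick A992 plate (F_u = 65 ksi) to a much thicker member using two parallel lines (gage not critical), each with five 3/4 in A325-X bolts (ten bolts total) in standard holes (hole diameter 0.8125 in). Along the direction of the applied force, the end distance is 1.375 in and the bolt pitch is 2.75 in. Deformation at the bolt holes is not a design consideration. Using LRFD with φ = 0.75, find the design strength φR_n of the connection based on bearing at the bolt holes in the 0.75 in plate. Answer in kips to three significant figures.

764 kips

Per bolt r_n = 1.5 l_c t F_u ≤ 3.0 d t F_u; upper limit = 3.0 × 0.75 × 0.75 × 65 = 109.7 kips.
Edge bolt: l_c = 1.375 − 0.8125/2 = 0.9688 in → 1.5 × 0.9688 × 0.75 × 65 = 70.84 → r_n = 70.84 kips.
Interior bolts: l_c = 2.75 − 0.8125 = 1.938 in → 1.5 × 1.938 × 0.75 × 65 = 141.7 → r_n = 109.7 kips.
R_n = 2 × 70.84 + 8 × 109.7 = 1019 kips.
Design strength φR_n = 0.75 × 1019 = 764 kips.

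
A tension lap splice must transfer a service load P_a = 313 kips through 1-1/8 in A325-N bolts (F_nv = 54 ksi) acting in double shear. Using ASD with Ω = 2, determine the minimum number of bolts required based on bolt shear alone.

6 bolts

A_b = π·1.125²/4 = 0.994 in².
Per-bolt allowable strength R_n/Ω = 54 × 0.994 × 2 / 2 = 53.68 kips.
n ≥ 313 / 53.68 = 5.831 → use 6 bolts.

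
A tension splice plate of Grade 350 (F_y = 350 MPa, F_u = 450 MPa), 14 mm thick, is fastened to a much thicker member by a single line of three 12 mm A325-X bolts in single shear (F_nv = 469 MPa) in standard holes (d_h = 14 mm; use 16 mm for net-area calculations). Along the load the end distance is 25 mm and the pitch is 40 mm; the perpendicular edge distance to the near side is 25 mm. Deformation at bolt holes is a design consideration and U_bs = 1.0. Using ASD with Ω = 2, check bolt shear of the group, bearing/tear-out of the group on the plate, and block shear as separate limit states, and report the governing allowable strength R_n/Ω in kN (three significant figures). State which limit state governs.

Bolt shear: A_b = π·12²/4 = 113.1 mm²; R_n = 469 × 113.1 × 3 × 1 / 1000 = 159.1 kN → 159.1 / 2 = 79.6 kN.
Bearing: edge l_c = 18, r_n = 136.1 kN; interior l_c = 26, r_n = 181.4 kN; R_n = 136.1 + 2·181.4 = 499 kN → 249 kN.
Block shear: A_gv = 1470, A_nv = 910, A_nt = 238 mm²; R_n = min(0.6F_uA_nv, 0.6F_yA_gv) + U_bs·F_u·A_nt = 352.8 kN → 176 kN.
Bolt shear governs: 79.6 kN.

79.6 kN (bolt shear governs)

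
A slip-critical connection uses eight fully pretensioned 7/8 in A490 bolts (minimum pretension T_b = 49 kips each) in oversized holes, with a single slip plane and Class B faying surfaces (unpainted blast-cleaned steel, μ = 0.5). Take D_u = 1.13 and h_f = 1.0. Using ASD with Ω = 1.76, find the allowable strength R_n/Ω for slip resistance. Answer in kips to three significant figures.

R_n = μ · D_u · h_f · T_b · n_s · n_b = 0.5 × 1.13 × 1.0 × 49 × 1 × 8 = 221.5 kips.
Allowable strength R_n/Ω = 221.5 / 1.76 = 126 kips.

126 kips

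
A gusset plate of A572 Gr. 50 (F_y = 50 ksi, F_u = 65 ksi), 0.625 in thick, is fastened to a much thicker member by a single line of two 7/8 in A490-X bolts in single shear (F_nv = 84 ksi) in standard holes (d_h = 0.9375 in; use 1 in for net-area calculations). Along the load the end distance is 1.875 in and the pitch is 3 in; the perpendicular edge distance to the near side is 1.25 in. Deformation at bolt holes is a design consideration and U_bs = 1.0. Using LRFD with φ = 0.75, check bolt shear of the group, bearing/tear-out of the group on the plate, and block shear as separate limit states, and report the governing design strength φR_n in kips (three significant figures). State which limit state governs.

Bolt shear: A_b = π·0.875²/4 = 0.6013 in²; R_n = 84 × 0.6013 × 2 × 1 = 101 kips → 0.75 × 101 = 75.8 kips.
Bearing: edge l_c = 1.406, r_n = 68.55 kips; interior l_c = 2.062, r_n = 85.31 kips; R_n = 68.55 + 1·85.31 = 153.9 kips → 115 kips.
Block shear: A_gv = 3.047, A_nv = 2.109, A_nt = 0.4688 in²; R_n = min(0.6F_uA_nv, 0.6F_yA_gv) + U_bs·F_u·A_nt = 112.7 kips → 84.6 kips.
Bolt shear governs: 75.8 kips.

75.8 kips (bolt shear governs)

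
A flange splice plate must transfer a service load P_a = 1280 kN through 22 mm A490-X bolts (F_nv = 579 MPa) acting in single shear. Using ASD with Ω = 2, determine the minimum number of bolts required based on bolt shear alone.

A_b = π·22²/4 = 380.1 mm².
Per-bolt allowable strength R_n/Ω = 579 × 380.1 × 1 / 1000 / 2 = 110 kN.
n ≥ 1280 / 110 = 11.63 → use 12 bolts.

12 bolts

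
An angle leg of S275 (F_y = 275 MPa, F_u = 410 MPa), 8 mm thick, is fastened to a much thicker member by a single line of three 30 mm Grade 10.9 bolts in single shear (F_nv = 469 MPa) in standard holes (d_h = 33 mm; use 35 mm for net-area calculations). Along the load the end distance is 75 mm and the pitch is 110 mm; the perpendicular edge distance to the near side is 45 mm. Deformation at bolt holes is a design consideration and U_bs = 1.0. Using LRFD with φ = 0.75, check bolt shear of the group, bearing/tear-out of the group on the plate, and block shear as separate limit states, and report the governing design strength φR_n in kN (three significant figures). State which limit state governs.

360 kN (block shear governs)

Bolt shear: A_b = π·30²/4 = 706.9 mm²; R_n = 469 × 706.9 × 3 × 1 / 1000 = 994.5 kN → 0.75 × 994.5 = 746 kN.
Bearing: edge l_c = 58.5, r_n = 230.3 kN; interior l_c = 77, r_n = 236.2 kN; R_n = 230.3 + 2·236.2 = 702.6 kN → 527 kN.
Block shear: A_gv = 2360, A_nv = 1660, A_nt = 220 mm²; R_n = min(0.6F_uA_nv, 0.6F_yA_gv) + U_bs·F_u·A_nt = 479.6 kN → 360 kN.
Block shear governs: 360 kN.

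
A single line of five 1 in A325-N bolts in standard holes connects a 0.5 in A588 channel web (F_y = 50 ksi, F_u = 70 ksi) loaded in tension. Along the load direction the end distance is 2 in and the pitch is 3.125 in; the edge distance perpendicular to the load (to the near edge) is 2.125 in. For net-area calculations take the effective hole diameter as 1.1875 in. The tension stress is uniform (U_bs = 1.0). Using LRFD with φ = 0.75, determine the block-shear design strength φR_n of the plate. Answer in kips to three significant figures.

Shear plane L_v = 2 + 4·3.125 = 14.5 in; A_gv = 14.5 × 0.5 = 7.25 in².
A_nv = (14.5 − 4.5·1.1875) × 0.5 = 4.578 in².
A_nt = (2.125 − 0.5·1.1875) × 0.5 = 0.7656 in².
0.6 F_u A_nv = 192.3 kips; 0.6 F_y A_gv = 217.5 kips → shear rupture governs the shear term.
R_n = 192.3 + 1.0 × 70 × 0.7656 = 245.9 kips.
Design strength φR_n = 0.75 × 245.9 = 184 kips.

184 kips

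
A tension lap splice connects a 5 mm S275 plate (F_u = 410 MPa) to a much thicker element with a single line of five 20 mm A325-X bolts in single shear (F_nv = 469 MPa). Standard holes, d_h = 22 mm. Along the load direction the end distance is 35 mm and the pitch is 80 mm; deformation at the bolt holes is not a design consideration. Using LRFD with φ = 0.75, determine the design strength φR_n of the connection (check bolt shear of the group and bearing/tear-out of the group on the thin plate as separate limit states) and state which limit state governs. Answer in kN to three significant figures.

424 kN (bearing governs)

Bolt shear: A_b = π·20²/4 = 314.2 mm²; R_n = 469 × 314.2 × 5 × 1 / 1000 = 736.7 kN → 0.75 × 736.7 = 553 kN.
Bearing (1.5 l_c t F_u ≤ 3.0 d t F_u): upper limit = 3.0·20·5·410 / 1000 = 123 kN.
  Edge l_c = 35 − 22/2 = 24 → r_n = 73.8 kN; interior l_c = 80 − 22 = 58 → r_n = 123 kN.
  R_n,bearing = 1·73.8 + 4·123 = 565.8 kN → 0.75 × 565.8 = 424 kN.
Bearing governs: 424 kN.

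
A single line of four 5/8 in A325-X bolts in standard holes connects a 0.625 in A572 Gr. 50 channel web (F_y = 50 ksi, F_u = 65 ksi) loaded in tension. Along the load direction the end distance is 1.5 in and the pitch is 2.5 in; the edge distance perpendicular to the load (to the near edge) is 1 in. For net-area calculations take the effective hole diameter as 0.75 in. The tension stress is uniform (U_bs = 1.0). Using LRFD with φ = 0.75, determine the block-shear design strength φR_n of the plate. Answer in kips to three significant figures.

136 kips

Shear plane L_v = 1.5 + 3·2.5 = 9 in; A_gv = 9 × 0.625 = 5.625 in².
A_nv = (9 − 3.5·0.75) × 0.625 = 3.984 in².
A_nt = (1 − 0.5·0.75) × 0.625 = 0.3906 in².
0.6 F_u A_nv = 155.4 kips; 0.6 F_y A_gv = 168.8 kips → shear rupture governs the shear term.
R_n = 155.4 + 1.0 × 65 × 0.3906 = 180.8 kips.
Design strength φR_n = 0.75 × 180.8 = 136 kips.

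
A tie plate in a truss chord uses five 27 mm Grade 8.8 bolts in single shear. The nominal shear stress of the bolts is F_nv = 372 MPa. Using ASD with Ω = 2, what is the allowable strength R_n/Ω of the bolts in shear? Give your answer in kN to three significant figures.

A_b = π × 27² / 4 = 572.6 mm².
R_n = F_nv · A_b · n · n_s = 372 × 572.6 × 5 × 1 / 1000 = 1065 kN.
Allowable strength R_n/Ω = 1065 / 2 = 532 kN.

532 kN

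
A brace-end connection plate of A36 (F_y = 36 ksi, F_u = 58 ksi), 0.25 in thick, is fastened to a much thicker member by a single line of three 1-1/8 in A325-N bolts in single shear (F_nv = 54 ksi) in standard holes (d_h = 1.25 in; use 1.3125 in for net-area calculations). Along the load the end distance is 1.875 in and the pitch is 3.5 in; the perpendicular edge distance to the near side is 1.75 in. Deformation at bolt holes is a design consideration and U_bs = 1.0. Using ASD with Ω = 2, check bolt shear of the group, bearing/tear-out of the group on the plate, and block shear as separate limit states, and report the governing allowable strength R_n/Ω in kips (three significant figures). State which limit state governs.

31.9 kips (block shear governs)

Bolt shear: A_b = π·1.125²/4 = 0.994 in²; R_n = 54 × 0.994 × 3 × 1 = 161 kips → 161 / 2 = 80.5 kips.
Bearing: edge l_c = 1.25, r_n = 21.75 kips; interior l_c = 2.25, r_n = 39.15 kips; R_n = 21.75 + 2·39.15 = 100 kips → 50 kips.
Block shear: A_gv = 2.219, A_nv = 1.398, A_nt = 0.2734 in²; R_n = min(0.6F_uA_nv, 0.6F_yA_gv) + U_bs·F_u·A_nt = 63.78 kips → 31.9 kips.
Block shear governs: 31.9 kips.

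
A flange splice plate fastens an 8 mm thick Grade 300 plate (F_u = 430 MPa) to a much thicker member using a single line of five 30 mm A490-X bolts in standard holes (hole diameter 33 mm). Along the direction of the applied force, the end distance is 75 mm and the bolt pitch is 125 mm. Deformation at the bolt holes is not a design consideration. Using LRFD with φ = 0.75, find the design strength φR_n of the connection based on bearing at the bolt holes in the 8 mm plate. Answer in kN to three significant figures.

1160 kN

Per bolt r_n = 1.5 l_c t F_u ≤ 3.0 d t F_u; upper limit = 3.0 × 30 × 8 × 430 / 1000 = 309.6 kN.
Edge bolt: l_c = 75 − 33/2 = 58.5 mm → 1.5 × 58.5 × 8 × 430 / 1000 = 301.9 → r_n = 301.9 kN.
Interior bolts: l_c = 125 − 33 = 92 mm → 1.5 × 92 × 8 × 430 / 1000 = 474.7 → r_n = 309.6 kN.
R_n = 1 × 301.9 + 4 × 309.6 = 1540 kN.
Design strength φR_n = 0.75 × 1540 = 1160 kN.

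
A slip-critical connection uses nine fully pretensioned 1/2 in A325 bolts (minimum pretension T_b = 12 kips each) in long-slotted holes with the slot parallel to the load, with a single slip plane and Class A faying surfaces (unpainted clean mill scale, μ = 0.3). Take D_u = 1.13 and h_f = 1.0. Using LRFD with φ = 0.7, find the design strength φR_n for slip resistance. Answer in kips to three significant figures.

25.6 kips

R_n = μ · D_u · h_f · T_b · n_s · n_b = 0.3 × 1.13 × 1.0 × 12 × 1 × 9 = 36.61 kips.
Design strength φR_n = 0.7 × 36.61 = 25.6 kips.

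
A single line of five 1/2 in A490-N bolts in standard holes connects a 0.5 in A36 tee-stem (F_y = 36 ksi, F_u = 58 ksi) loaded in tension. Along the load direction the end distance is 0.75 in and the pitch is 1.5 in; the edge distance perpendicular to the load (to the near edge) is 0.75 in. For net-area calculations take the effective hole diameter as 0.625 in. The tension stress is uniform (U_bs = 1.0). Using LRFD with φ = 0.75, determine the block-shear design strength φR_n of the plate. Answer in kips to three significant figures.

Shear plane L_v = 0.75 + 4·1.5 = 6.75 in; A_gv = 6.75 × 0.5 = 3.375 in².
A_nv = (6.75 − 4.5·0.625) × 0.5 = 1.969 in².
A_nt = (0.75 − 0.5·0.625) × 0.5 = 0.2188 in².
0.6 F_u A_nv = 68.51 kips; 0.6 F_y A_gv = 72.9 kips → shear rupture governs the shear term.
R_n = 68.51 + 1.0 × 58 × 0.2188 = 81.2 kips.
Design strength φR_n = 0.75 × 81.2 = 60.9 kips.

60.9 kips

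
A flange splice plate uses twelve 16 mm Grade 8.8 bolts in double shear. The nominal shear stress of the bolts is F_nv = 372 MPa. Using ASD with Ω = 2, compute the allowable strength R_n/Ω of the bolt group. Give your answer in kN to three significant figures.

898 kN

A_b = π × 16² / 4 = 201.1 mm².
R_n = F_nv · A_b · n · n_s = 372 × 201.1 × 12 × 2 / 1000 = 1795 kN.
Allowable strength R_n/Ω = 1795 / 2 = 898 kN.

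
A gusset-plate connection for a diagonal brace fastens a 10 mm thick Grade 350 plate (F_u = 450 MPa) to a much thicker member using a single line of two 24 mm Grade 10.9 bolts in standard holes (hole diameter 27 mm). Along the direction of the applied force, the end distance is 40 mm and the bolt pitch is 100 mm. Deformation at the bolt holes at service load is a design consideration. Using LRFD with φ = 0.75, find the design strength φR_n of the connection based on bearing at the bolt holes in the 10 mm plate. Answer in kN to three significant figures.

Per bolt r_n = 1.2 l_c t F_u ≤ 2.4 d t F_u; upper limit = 2.4 × 24 × 10 × 450 / 1000 = 259.2 kN.
Edge bolt: l_c = 40 − 27/2 = 26.5 mm → 1.2 × 26.5 × 10 × 450 / 1000 = 143.1 → r_n = 143.1 kN.
Interior bolts: l_c = 100 − 27 = 73 mm → 1.2 × 73 × 10 × 450 / 1000 = 394.2 → r_n = 259.2 kN.
R_n = 1 × 143.1 + 1 × 259.2 = 402.3 kN.
Design strength φR_n = 0.75 × 402.3 = 302 kN.

302 kN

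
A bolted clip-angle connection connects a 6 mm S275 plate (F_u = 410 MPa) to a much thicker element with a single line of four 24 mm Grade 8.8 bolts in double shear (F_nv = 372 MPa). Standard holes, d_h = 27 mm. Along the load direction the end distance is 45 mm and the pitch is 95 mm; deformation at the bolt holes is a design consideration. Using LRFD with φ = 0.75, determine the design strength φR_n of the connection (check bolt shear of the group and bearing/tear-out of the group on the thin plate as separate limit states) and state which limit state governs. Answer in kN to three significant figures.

Bolt shear: A_b = π·24²/4 = 452.4 mm²; R_n = 372 × 452.4 × 4 × 2 / 1000 = 1346 kN → 0.75 × 1346 = 1010 kN.
Bearing (1.2 l_c t F_u ≤ 2.4 d t F_u): upper limit = 2.4·24·6·410 / 1000 = 141.7 kN.
  Edge l_c = 45 − 27/2 = 31.5 → r_n = 92.99 kN; interior l_c = 95 − 27 = 68 → r_n = 141.7 kN.
  R_n,bearing = 1·92.99 + 3·141.7 = 518.1 kN → 0.75 × 518.1 = 389 kN.
Bearing governs: 389 kN.

389 kN (bearing governs)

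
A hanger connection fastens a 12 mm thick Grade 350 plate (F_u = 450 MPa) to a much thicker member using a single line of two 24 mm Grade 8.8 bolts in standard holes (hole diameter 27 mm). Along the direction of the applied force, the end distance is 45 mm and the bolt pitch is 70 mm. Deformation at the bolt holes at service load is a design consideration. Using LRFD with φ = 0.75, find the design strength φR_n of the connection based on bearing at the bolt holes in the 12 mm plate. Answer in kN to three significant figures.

362 kN

Per bolt r_n = 1.2 l_c t F_u ≤ 2.4 d t F_u; upper limit = 2.4 × 24 × 12 × 450 / 1000 = 311 kN.
Edge bolt: l_c = 45 − 27/2 = 31.5 mm → 1.2 × 31.5 × 12 × 450 / 1000 = 204.1 → r_n = 204.1 kN.
Interior bolts: l_c = 70 − 27 = 43 mm → 1.2 × 43 × 12 × 450 / 1000 = 278.6 → r_n = 278.6 kN.
R_n = 1 × 204.1 + 1 × 278.6 = 482.8 kN.
Design strength φR_n = 0.75 × 482.8 = 362 kN.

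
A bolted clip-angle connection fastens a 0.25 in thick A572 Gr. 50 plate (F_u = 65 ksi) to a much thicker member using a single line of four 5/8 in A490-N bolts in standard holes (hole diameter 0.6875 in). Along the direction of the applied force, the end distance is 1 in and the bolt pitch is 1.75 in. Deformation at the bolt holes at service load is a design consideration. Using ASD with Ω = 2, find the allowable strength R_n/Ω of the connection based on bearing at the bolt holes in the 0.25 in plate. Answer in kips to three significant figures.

37.5 kips

Per bolt r_n = 1.2 l_c t F_u ≤ 2.4 d t F_u; upper limit = 2.4 × 0.625 × 0.25 × 65 = 24.38 kips.
Edge bolt: l_c = 1 − 0.6875/2 = 0.6562 in → 1.2 × 0.6562 × 0.25 × 65 = 12.8 → r_n = 12.8 kips.
Interior bolts: l_c = 1.75 − 0.6875 = 1.062 in → 1.2 × 1.062 × 0.25 × 65 = 20.72 → r_n = 20.72 kips.
R_n = 1 × 12.8 + 3 × 20.72 = 74.95 kips.
Allowable strength R_n/Ω = 74.95 / 2 = 37.5 kips.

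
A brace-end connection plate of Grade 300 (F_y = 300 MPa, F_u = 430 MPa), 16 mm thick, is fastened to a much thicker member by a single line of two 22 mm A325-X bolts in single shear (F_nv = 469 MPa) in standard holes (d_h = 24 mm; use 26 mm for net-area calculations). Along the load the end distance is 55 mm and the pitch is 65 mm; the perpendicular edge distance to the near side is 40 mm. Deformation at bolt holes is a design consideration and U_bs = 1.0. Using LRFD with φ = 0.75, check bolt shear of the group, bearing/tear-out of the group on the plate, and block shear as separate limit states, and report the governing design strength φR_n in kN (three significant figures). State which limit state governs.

Bolt shear: A_b = π·22²/4 = 380.1 mm²; R_n = 469 × 380.1 × 2 × 1 / 1000 = 356.6 kN → 0.75 × 356.6 = 267 kN.
Bearing: edge l_c = 43, r_n = 355 kN; interior l_c = 41, r_n = 338.5 kN; R_n = 355 + 1·338.5 = 693.5 kN → 520 kN.
Block shear: A_gv = 1920, A_nv = 1296, A_nt = 432 mm²; R_n = min(0.6F_uA_nv, 0.6F_yA_gv) + U_bs·F_u·A_nt = 520.1 kN → 390 kN.
Bolt shear governs: 267 kN.

267 kN (bolt shear governs)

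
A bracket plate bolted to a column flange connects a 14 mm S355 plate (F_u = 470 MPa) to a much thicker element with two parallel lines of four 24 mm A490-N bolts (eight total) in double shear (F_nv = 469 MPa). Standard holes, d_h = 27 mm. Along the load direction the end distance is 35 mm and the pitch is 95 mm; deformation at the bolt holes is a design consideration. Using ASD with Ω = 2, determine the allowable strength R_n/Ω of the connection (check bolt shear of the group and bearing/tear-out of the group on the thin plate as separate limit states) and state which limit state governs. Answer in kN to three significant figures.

1310 kN (bearing governs)

Bolt shear: A_b = π·24²/4 = 452.4 mm²; R_n = 469 × 452.4 × 8 × 2 / 1000 = 3395 kN → 3395 / 2 = 1700 kN.
Bearing (1.2 l_c t F_u ≤ 2.4 d t F_u): upper limit = 2.4·24·14·470 / 1000 = 379 kN.
  Edge l_c = 35 − 27/2 = 21.5 → r_n = 169.8 kN; interior l_c = 95 − 27 = 68 → r_n = 379 kN.
  R_n,bearing = 2·169.8 + 6·379 = 2614 kN → 2614 / 2 = 1310 kN.
Bearing governs: 1310 kN.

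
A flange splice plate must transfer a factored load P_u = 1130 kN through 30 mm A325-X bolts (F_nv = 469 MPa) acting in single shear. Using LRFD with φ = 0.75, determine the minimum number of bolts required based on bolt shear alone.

5 bolts

A_b = π·30²/4 = 706.9 mm².
Per-bolt design strength φR_n = 0.75 × 469 × 706.9 × 1 / 1000 = 248.6 kN.
n ≥ 1130 / 248.6 = 4.545 → use 5 bolts.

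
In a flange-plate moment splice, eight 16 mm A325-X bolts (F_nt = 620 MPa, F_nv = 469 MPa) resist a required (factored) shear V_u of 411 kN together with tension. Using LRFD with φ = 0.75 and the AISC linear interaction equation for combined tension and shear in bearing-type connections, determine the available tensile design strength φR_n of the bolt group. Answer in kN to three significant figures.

429 kN

A_b = π·16²/4 = 201.1 mm²; f_rv = 411 × 1000 / (8 × 201.1) = 255.5 MPa.
F'_nt = 1.3 F_nt − (F_nt / φF_nv) f_rv = 1.3·620 − (620/(0.75·469))·255.5 = 355.6 MPa, capped at F_nt → F'_nt = 355.6 MPa.
R_n = F'_nt · A_b · n = 355.6 × 201.1 × 8 / 1000 = 572 kN.
Design strength φR_n = 0.75 × 572 = 429 kN.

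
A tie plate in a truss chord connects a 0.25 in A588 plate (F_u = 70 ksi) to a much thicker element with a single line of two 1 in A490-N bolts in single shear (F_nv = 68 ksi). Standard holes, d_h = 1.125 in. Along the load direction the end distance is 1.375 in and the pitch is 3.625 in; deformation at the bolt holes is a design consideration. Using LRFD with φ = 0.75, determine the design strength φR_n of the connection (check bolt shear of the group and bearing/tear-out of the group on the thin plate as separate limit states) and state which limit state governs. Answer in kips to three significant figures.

Bolt shear: A_b = π·1²/4 = 0.7854 in²; R_n = 68 × 0.7854 × 2 × 1 = 106.8 kips → 0.75 × 106.8 = 80.1 kips.
Bearing (1.2 l_c t F_u ≤ 2.4 d t F_u): upper limit = 2.4·1·0.25·70 = 42 kips.
  Edge l_c = 1.375 − 1.125/2 = 0.8125 → r_n = 17.06 kips; interior l_c = 3.625 − 1.125 = 2.5 → r_n = 42 kips.
  R_n,bearing = 1·17.06 + 1·42 = 59.06 kips → 0.75 × 59.06 = 44.3 kips.
Bearing governs: 44.3 kips.

44.3 kips (bearing governs)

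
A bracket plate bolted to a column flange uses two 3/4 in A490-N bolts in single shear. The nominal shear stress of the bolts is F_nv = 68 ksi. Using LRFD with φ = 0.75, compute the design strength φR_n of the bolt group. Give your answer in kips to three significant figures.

45.1 kips

A_b = π × 0.75² / 4 = 0.4418 in².
R_n = F_nv · A_b · n · n_s = 68 × 0.4418 × 2 × 1 = 60.08 kips.
Design strength φR_n = 0.75 × 60.08 = 45.1 kips.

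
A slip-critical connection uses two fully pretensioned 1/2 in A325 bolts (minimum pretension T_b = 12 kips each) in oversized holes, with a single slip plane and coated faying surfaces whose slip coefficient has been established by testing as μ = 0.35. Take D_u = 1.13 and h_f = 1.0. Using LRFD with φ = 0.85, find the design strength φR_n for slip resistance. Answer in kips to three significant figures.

8.07 kips

R_n = μ · D_u · h_f · T_b · n_s · n_b = 0.35 × 1.13 × 1.0 × 12 × 1 × 2 = 9.492 kips.
Design strength φR_n = 0.85 × 9.492 = 8.07 kips.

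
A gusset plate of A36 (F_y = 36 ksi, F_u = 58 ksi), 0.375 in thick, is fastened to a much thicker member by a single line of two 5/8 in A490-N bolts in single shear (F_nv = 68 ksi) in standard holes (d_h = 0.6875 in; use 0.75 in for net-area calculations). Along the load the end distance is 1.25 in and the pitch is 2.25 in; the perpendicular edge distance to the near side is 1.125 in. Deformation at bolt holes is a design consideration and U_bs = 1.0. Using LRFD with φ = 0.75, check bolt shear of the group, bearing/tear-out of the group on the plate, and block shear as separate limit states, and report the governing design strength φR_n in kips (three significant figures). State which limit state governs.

Bolt shear: A_b = π·0.625²/4 = 0.3068 in²; R_n = 68 × 0.3068 × 2 × 1 = 41.72 kips → 0.75 × 41.72 = 31.3 kips.
Bearing: edge l_c = 0.9062, r_n = 23.65 kips; interior l_c = 1.562, r_n = 32.62 kips; R_n = 23.65 + 1·32.62 = 56.28 kips → 42.2 kips.
Block shear: A_gv = 1.312, A_nv = 0.8906, A_nt = 0.2812 in²; R_n = min(0.6F_uA_nv, 0.6F_yA_gv) + U_bs·F_u·A_nt = 44.66 kips → 33.5 kips.
Bolt shear governs: 31.3 kips.

31.3 kips (bolt shear governs)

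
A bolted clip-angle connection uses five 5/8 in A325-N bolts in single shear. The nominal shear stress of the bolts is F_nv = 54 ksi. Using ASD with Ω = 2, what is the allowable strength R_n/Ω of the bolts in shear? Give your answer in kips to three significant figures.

A_b = π × 0.625² / 4 = 0.3068 in².
R_n = F_nv · A_b · n · n_s = 54 × 0.3068 × 5 × 1 = 82.83 kips.
Allowable strength R_n/Ω = 82.83 / 2 = 41.4 kips.

41.4 kips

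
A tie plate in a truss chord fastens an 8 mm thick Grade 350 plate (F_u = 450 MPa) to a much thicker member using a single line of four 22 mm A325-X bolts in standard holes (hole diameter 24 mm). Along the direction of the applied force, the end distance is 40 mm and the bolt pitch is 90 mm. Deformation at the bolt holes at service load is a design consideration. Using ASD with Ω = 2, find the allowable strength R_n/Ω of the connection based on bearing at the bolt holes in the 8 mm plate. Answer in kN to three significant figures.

346 kN

Per bolt r_n = 1.2 l_c t F_u ≤ 2.4 d t F_u; upper limit = 2.4 × 22 × 8 × 450 / 1000 = 190.1 kN.
Edge bolt: l_c = 40 − 24/2 = 28 mm → 1.2 × 28 × 8 × 450 / 1000 = 121 → r_n = 121 kN.
Interior bolts: l_c = 90 − 24 = 66 mm → 1.2 × 66 × 8 × 450 / 1000 = 285.1 → r_n = 190.1 kN.
R_n = 1 × 121 + 3 × 190.1 = 691.2 kN.
Allowable strength R_n/Ω = 691.2 / 2 = 346 kN.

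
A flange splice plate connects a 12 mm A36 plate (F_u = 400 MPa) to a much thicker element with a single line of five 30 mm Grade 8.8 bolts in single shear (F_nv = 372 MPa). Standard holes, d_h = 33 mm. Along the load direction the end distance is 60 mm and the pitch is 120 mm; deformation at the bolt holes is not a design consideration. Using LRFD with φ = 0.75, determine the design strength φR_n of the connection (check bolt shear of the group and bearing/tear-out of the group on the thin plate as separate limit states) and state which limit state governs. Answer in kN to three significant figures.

986 kN (bolt shear governs)

Bolt shear: A_b = π·30²/4 = 706.9 mm²; R_n = 372 × 706.9 × 5 × 1 / 1000 = 1315 kN → 0.75 × 1315 = 986 kN.
Bearing (1.5 l_c t F_u ≤ 3.0 d t F_u): upper limit = 3.0·30·12·400 / 1000 = 432 kN.
  Edge l_c = 60 − 33/2 = 43.5 → r_n = 313.2 kN; interior l_c = 120 − 33 = 87 → r_n = 432 kN.
  R_n,bearing = 1·313.2 + 4·432 = 2041 kN → 0.75 × 2041 = 1530 kN.
Bolt shear governs: 986 kN.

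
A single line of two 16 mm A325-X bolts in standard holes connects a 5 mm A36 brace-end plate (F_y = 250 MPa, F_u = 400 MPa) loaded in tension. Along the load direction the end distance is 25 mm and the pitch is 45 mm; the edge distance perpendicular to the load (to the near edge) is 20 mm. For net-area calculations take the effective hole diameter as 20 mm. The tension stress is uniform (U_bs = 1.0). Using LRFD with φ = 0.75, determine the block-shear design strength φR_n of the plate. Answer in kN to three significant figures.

Shear plane L_v = 25 + 1·45 = 70 mm; A_gv = 70 × 5 = 350 mm².
A_nv = (70 − 1.5·20) × 5 = 200 mm².
A_nt = (20 − 0.5·20) × 5 = 50 mm².
0.6 F_u A_nv = 48 kN; 0.6 F_y A_gv = 52.5 kN → shear rupture governs the shear term.
R_n = 48 + 1.0 × 400 × 50 / 1000 = 68 kN.
Design strength φR_n = 0.75 × 68 = 51 kN.

51 kN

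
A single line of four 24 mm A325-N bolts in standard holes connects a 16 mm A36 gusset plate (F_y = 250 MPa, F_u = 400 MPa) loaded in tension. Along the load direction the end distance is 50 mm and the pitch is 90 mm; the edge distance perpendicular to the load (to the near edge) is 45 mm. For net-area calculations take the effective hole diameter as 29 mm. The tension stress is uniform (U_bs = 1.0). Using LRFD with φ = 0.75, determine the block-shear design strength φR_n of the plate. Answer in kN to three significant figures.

722 kN

Shear plane L_v = 50 + 3·90 = 320 mm; A_gv = 320 × 16 = 5120 mm².
A_nv = (320 − 3.5·29) × 16 = 3496 mm².
A_nt = (45 − 0.5·29) × 16 = 488 mm².
0.6 F_u A_nv = 839 kN; 0.6 F_y A_gv = 768 kN → shear yielding governs the shear term.
R_n = 768 + 1.0 × 400 × 488 / 1000 = 963.2 kN.
Design strength φR_n = 0.75 × 963.2 = 722 kN.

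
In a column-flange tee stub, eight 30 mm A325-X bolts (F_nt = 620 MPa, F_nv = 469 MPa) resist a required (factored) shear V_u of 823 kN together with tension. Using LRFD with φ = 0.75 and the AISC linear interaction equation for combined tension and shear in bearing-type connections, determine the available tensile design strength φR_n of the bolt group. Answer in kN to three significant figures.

A_b = π·30²/4 = 706.9 mm²; f_rv = 823 × 1000 / (8 × 706.9) = 145.5 MPa.
F'_nt = 1.3 F_nt − (F_nt / φF_nv) f_rv = 1.3·620 − (620/(0.75·469))·145.5 = 549.5 MPa, capped at F_nt → F'_nt = 549.5 MPa.
R_n = F'_nt · A_b · n = 549.5 × 706.9 × 8 / 1000 = 3107 kN.
Design strength φR_n = 0.75 × 3107 = 2330 kN.

2330 kN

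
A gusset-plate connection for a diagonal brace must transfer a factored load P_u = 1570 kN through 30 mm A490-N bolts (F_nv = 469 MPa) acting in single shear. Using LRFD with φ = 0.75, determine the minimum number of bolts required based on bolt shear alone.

A_b = π·30²/4 = 706.9 mm².
Per-bolt design strength φR_n = 0.75 × 469 × 706.9 × 1 / 1000 = 248.6 kN.
n ≥ 1570 / 248.6 = 6.314 → use 7 bolts.

7 bolts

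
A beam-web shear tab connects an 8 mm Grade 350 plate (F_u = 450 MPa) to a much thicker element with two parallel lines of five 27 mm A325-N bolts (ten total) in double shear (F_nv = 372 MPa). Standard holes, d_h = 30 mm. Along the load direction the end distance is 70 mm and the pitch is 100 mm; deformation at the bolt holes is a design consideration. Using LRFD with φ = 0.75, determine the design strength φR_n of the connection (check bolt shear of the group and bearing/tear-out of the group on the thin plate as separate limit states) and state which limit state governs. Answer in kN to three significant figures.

1750 kN (bearing governs)

Bolt shear: A_b = π·27²/4 = 572.6 mm²; R_n = 372 × 572.6 × 10 × 2 / 1000 = 4260 kN → 0.75 × 4260 = 3190 kN.
Bearing (1.2 l_c t F_u ≤ 2.4 d t F_u): upper limit = 2.4·27·8·450 / 1000 = 233.3 kN.
  Edge l_c = 70 − 30/2 = 55 → r_n = 233.3 kN; interior l_c = 100 − 30 = 70 → r_n = 233.3 kN.
  R_n,bearing = 2·233.3 + 8·233.3 = 2333 kN → 0.75 × 2333 = 1750 kN.
Bearing governs: 1750 kN.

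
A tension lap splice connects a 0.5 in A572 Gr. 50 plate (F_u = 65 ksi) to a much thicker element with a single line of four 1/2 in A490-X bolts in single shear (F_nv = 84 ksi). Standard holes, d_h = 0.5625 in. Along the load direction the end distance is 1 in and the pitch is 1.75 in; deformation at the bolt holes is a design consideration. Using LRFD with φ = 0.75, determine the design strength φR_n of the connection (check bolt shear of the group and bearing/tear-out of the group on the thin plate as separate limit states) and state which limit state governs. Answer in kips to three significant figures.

Bolt shear: A_b = π·0.5²/4 = 0.1963 in²; R_n = 84 × 0.1963 × 4 × 1 = 65.97 kips → 0.75 × 65.97 = 49.5 kips.
Bearing (1.2 l_c t F_u ≤ 2.4 d t F_u): upper limit = 2.4·0.5·0.5·65 = 39 kips.
  Edge l_c = 1 − 0.5625/2 = 0.7188 → r_n = 28.03 kips; interior l_c = 1.75 − 0.5625 = 1.188 → r_n = 39 kips.
  R_n,bearing = 1·28.03 + 3·39 = 145 kips → 0.75 × 145 = 109 kips.
Bolt shear governs: 49.5 kips.

49.5 kips (bolt shear governs)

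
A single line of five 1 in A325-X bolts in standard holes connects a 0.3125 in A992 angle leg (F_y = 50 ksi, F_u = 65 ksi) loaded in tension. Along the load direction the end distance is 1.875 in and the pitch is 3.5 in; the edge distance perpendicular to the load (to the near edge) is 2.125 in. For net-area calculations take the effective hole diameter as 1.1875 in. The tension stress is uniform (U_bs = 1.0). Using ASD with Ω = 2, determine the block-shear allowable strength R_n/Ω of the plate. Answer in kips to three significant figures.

Shear plane L_v = 1.875 + 4·3.5 = 15.88 in; A_gv = 15.88 × 0.3125 = 4.961 in².
A_nv = (15.88 − 4.5·1.1875) × 0.3125 = 3.291 in².
A_nt = (2.125 − 0.5·1.1875) × 0.3125 = 0.4785 in².
0.6 F_u A_nv = 128.3 kips; 0.6 F_y A_gv = 148.8 kips → shear rupture governs the shear term.
R_n = 128.3 + 1.0 × 65 × 0.4785 = 159.5 kips.
Allowable strength R_n/Ω = 159.5 / 2 = 79.7 kips.

79.7 kips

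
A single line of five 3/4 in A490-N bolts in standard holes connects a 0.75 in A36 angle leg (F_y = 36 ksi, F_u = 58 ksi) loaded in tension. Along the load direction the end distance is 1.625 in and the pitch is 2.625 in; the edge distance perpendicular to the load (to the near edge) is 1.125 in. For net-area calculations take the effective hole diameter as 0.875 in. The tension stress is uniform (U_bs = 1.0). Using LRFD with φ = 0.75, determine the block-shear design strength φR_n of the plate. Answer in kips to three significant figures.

170 kips

Shear plane L_v = 1.625 + 4·2.625 = 12.12 in; A_gv = 12.12 × 0.75 = 9.094 in².
A_nv = (12.12 − 4.5·0.875) × 0.75 = 6.141 in².
A_nt = (1.125 − 0.5·0.875) × 0.75 = 0.5156 in².
0.6 F_u A_nv = 213.7 kips; 0.6 F_y A_gv = 196.4 kips → shear yielding governs the shear term.
R_n = 196.4 + 1.0 × 58 × 0.5156 = 226.3 kips.
Design strength φR_n = 0.75 × 226.3 = 170 kips.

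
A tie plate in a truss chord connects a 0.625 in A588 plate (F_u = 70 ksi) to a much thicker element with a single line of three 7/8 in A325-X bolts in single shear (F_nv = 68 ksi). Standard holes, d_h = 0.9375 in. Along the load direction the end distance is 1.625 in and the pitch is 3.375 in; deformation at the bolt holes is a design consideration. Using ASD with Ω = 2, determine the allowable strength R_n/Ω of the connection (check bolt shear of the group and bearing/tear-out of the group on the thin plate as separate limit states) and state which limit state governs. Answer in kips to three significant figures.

Bolt shear: A_b = π·0.875²/4 = 0.6013 in²; R_n = 68 × 0.6013 × 3 × 1 = 122.7 kips → 122.7 / 2 = 61.3 kips.
Bearing (1.2 l_c t F_u ≤ 2.4 d t F_u): upper limit = 2.4·0.875·0.625·70 = 91.88 kips.
  Edge l_c = 1.625 − 0.9375/2 = 1.156 → r_n = 60.7 kips; interior l_c = 3.375 − 0.9375 = 2.438 → r_n = 91.88 kips.
  R_n,bearing = 1·60.7 + 2·91.88 = 244.5 kips → 244.5 / 2 = 122 kips.
Bolt shear governs: 61.3 kips.

61.3 kips (bolt shear governs)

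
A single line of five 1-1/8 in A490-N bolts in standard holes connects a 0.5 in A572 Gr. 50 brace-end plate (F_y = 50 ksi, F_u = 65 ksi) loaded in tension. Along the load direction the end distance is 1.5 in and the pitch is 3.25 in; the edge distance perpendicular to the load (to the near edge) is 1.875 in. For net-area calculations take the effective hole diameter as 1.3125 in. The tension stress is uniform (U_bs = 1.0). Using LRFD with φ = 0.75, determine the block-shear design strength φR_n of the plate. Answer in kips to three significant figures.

Shear plane L_v = 1.5 + 4·3.25 = 14.5 in; A_gv = 14.5 × 0.5 = 7.25 in².
A_nv = (14.5 − 4.5·1.3125) × 0.5 = 4.297 in².
A_nt = (1.875 − 0.5·1.3125) × 0.5 = 0.6094 in².
0.6 F_u A_nv = 167.6 kips; 0.6 F_y A_gv = 217.5 kips → shear rupture governs the shear term.
R_n = 167.6 + 1.0 × 65 × 0.6094 = 207.2 kips.
Design strength φR_n = 0.75 × 207.2 = 155 kips.

155 kips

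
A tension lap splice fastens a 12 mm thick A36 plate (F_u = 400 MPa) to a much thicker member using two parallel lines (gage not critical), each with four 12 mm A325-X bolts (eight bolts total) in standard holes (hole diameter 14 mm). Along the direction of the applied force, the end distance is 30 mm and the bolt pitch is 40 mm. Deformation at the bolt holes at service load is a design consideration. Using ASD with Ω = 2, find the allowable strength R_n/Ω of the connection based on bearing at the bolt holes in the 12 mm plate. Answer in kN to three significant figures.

547 kN

Per bolt r_n = 1.2 l_c t F_u ≤ 2.4 d t F_u; upper limit = 2.4 × 12 × 12 × 400 / 1000 = 138.2 kN.
Edge bolt: l_c = 30 − 14/2 = 23 mm → 1.2 × 23 × 12 × 400 / 1000 = 132.5 → r_n = 132.5 kN.
Interior bolts: l_c = 40 − 14 = 26 mm → 1.2 × 26 × 12 × 400 / 1000 = 149.8 → r_n = 138.2 kN.
R_n = 2 × 132.5 + 6 × 138.2 = 1094 kN.
Allowable strength R_n/Ω = 1094 / 2 = 547 kN.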